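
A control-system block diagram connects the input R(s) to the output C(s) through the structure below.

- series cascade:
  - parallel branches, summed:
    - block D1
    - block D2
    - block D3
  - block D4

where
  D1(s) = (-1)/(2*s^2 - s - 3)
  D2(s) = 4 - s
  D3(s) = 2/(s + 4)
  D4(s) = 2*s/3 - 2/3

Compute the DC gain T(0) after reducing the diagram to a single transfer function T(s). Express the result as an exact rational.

Reducing step by step:

1. add D1, D2, D3 (parallel) gives (-2*s^4 + s^3 + 39*s^2 - 19*s - 58)/(2*s^3 + 7*s^2 - 7*s - 12)
2. reduce the series chain (D1+D2+D3), D4 gives (-4*s^5 + 6*s^4 + 76*s^3 - 116*s^2 - 78*s + 116)/(6*s^3 + 21*s^2 - 21*s - 36)
That last expression is T(s); at s = 0 only the constant terms survive, so T(0) = 116/(-36) = -29/9.

Answer: -29/9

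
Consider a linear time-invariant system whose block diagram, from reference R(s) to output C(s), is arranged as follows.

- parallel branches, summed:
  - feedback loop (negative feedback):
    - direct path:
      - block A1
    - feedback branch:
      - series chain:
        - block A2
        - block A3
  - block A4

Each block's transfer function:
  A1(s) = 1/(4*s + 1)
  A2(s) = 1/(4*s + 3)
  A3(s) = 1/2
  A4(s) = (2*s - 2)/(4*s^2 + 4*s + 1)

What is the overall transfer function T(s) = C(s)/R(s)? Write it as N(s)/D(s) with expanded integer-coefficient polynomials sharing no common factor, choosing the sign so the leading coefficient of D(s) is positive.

Step 1. cascade A2, A3 = 1/(8*s + 6)
Step 2. collapse the loop (A1 forward, (A2*A3) return) = (8*s + 6)/(32*s^2 + 32*s + 7)
Step 3. add [A1/(1+A1*(A2*A3))], A4 (parallel) - this is the overall T(s), already in the required normalized form

Final answer: (96*s^3 + 56*s^2 - 18*s - 8)/(128*s^4 + 256*s^3 + 188*s^2 + 60*s + 7)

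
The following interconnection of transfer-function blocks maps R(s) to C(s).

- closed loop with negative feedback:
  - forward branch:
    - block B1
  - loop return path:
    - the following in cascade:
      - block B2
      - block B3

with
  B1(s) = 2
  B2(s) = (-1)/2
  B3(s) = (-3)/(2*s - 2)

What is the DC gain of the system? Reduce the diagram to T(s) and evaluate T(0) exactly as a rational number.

1. multiply B2, B3 (series): 3/(4*s - 4)
2. close the feedback loop around B1, (B2*B3): (4*s - 4)/(2*s + 1)
DC gain: substitute s = 0 into T(s) from step 2: T(0) = -4/1 = -4.

Answer: -4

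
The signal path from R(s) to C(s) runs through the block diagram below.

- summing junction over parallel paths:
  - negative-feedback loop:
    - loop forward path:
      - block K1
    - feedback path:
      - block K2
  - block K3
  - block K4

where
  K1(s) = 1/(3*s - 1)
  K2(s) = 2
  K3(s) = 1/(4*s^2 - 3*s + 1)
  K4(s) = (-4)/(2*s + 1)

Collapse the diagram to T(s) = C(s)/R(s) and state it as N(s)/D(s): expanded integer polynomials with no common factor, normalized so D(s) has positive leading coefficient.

First reduce the diagram to T(s).

[1] apply the feedback formula to K1, K2 gives 1/(3*s + 1)
[2] parallel reduction of [K1/(1+K1*K2)], K3, K4, giving the overall T(s)

Answer: (-40*s^3 + 24*s^2 + 4*s - 2)/(24*s^4 + 2*s^3 - 5*s^2 + 2*s + 1)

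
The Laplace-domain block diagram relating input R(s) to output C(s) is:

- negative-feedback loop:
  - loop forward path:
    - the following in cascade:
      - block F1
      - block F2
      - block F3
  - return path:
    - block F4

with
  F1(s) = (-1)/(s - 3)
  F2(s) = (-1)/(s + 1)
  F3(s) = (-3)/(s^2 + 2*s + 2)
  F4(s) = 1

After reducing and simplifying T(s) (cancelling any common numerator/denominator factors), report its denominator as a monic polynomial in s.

Step 1: reduce the series chain F1, F2, F3 -> (-3)/(s^4 - 5*s^2 - 10*s - 6)
Step 2: apply the feedback formula to (F1*F2*F3), F4 -> (-3)/(s^4 - 5*s^2 - 10*s - 9)
No further cancellation is possible in the step-2 result, so that is T(s). Its denominator is already monic.

Therefore the answer is s^4 - 5*s^2 - 10*s - 9.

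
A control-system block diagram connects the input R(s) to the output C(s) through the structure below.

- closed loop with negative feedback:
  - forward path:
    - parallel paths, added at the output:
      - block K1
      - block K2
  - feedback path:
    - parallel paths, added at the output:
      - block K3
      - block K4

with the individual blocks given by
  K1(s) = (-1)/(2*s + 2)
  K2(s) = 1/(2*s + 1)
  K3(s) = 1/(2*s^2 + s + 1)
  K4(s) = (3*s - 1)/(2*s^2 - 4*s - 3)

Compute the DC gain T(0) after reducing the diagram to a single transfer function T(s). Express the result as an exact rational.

Reducing step by step:

[1] parallel reduction of K1, K2 = 1/(4*s^2 + 6*s + 2)
[2] combine K3, K4 in parallel = (6*s^3 + 3*s^2 - 2*s - 4)/(4*s^4 - 6*s^3 - 8*s^2 - 7*s - 3)
[3] feedback reduction of (K1+K2), (K3+K4) = (4*s^4 - 6*s^3 - 8*s^2 - 7*s - 3)/(16*s^6 - 60*s^4 - 82*s^3 - 67*s^2 - 34*s - 10)
The step-3 result is T(s). Setting s = 0: T(0) = -3/(-10) = 3/10.

Answer: 3/10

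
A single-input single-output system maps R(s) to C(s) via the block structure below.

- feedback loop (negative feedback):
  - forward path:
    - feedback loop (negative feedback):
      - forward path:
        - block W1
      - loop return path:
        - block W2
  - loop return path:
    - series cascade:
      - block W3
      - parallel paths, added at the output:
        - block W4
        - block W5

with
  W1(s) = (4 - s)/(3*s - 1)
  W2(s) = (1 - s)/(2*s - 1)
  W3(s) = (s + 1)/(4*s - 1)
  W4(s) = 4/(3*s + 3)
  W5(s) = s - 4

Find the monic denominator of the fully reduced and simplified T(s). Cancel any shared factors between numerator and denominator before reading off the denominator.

(1) reduce the feedback loop with forward W1 and return W2: (-2*s^2 + 9*s - 4)/(7*s^2 - 10*s + 5)
(2) combine W4, W5 in parallel: (3*s^2 - 9*s - 8)/(3*s + 3)
(3) series reduction of W3, (W4+W5): (3*s^2 - 9*s - 8)/(12*s - 3)
(4) close the feedback loop around [W1/(1+W1*W2)], (W3*(W4+W5)): (24*s^3 - 114*s^2 + 75*s - 12)/(6*s^4 - 129*s^3 + 218*s^2 - 54*s - 17)
That last expression is T(s), already simplified. Scaling its denominator by 1/6 (the reciprocal of the leading coefficient) yields the monic denominator.

Hence the answer: s^4 - 43*s^3/2 + 109*s^2/3 - 9*s - 17/6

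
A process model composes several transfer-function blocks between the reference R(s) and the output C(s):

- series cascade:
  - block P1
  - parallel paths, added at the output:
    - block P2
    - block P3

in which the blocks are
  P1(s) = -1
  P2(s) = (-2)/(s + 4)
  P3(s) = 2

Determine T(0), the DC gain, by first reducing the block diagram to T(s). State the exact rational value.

Step 1. reduce the parallel group P2, P3: (2*s + 6)/(s + 4)
Step 2. series reduction of P1, (P2+P3): (-2*s - 6)/(s + 4)
That last expression is T(s); at s = 0 only the constant terms survive, so T(0) = -6/4 = -3/2.

Final answer: -3/2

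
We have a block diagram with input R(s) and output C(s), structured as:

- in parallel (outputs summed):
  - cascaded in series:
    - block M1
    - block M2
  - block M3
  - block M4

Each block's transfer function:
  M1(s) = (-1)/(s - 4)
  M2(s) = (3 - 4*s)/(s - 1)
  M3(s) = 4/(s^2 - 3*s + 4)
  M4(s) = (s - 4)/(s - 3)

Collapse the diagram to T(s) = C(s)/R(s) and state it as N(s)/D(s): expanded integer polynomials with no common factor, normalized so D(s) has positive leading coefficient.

The answer is (s^5 - 8*s^4 + 32*s^3 - 86*s^2 + 133*s - 76)/(s^5 - 11*s^4 + 47*s^3 - 101*s^2 + 112*s - 48).

Reasoning:
1. combine M1, M2 in series -> (4*s - 3)/(s^2 - 5*s + 4)
2. add (M1*M2), M3, M4 (parallel): this yields T(s), and no further normalization is needed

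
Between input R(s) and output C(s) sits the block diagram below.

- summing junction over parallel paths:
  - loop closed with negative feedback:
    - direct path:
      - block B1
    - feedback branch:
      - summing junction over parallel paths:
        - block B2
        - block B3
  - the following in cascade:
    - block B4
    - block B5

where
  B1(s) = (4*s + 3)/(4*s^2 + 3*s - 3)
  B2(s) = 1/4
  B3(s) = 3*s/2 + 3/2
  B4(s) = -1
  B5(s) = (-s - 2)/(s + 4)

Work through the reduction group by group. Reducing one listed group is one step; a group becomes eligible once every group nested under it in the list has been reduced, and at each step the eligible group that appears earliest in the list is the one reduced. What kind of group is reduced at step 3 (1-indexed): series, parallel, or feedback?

Step 1. add B2, B3 (parallel)
Step 2. collapse the loop (B1 forward, (B2+B3) return)
Step 3. series reduction of B4, B5
Step 4. parallel reduction of [B1/(1+B1*(B2+B3))], (B4*B5)
So the answer for step 3 is series.

Final answer: series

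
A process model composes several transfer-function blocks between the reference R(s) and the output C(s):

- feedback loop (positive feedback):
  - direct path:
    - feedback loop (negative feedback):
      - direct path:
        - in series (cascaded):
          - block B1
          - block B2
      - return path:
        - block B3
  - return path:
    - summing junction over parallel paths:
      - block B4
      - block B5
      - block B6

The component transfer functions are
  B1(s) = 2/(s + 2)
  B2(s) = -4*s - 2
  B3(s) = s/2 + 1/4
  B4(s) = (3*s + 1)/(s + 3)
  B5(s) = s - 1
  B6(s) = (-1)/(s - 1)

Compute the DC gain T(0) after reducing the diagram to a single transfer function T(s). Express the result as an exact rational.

Answer: -12/7

Working:
Step 1. series reduction of B1, B2 = (-8*s - 4)/(s + 2)
Step 2. close the feedback loop around (B1*B2), B3 = (8*s + 4)/(4*s^2 + 3*s - 1)
Step 3. combine B4, B5, B6 in parallel = (s^3 + 4*s^2 - 8*s - 1)/(s^2 + 2*s - 3)
Step 4. close the feedback loop around [(B1*B2)/(1+(B1*B2)*B3)], (B4+B5+B6) = (-8*s^3 - 20*s^2 + 16*s + 12)/(4*s^4 + 25*s^3 - 41*s^2 - 29*s - 7)
The step-4 result is T(s). Setting s = 0: T(0) = 12/(-7) = -12/7.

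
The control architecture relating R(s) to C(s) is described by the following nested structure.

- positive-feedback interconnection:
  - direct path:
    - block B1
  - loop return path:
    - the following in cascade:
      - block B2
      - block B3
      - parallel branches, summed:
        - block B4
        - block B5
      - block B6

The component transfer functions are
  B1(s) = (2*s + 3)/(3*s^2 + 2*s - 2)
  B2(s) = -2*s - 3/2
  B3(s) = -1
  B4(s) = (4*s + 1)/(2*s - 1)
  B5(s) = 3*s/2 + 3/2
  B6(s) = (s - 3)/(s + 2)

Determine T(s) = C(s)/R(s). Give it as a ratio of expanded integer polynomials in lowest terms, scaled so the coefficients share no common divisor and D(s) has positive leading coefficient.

Answer: (-16*s^3 - 48*s^2 - 20*s + 24)/(48*s^5 + 28*s^4 - 396*s^3 - 635*s^2 - 212*s + 11)

Working:
1. add B4, B5 (parallel) -> (6*s^2 + 11*s - 1)/(4*s - 2)
2. reduce the series chain B2, B3, (B4+B5), B6 -> (24*s^4 - 10*s^3 - 157*s^2 - 90*s + 9)/(8*s^2 + 12*s - 8)
3. feedback reduction of B1, (B2*B3*(B4+B5)*B6), giving the overall T(s)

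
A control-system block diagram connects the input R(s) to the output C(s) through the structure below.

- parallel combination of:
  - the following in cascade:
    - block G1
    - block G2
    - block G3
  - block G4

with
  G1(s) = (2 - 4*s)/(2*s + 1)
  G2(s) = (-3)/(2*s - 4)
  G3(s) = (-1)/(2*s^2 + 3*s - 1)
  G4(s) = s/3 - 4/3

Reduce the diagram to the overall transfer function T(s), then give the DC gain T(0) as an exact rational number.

Answer: 1/6

Working:
Step 1 - reduce the series chain G1, G2, G3: (3 - 6*s)/(4*s^4 - 15*s^2 - 3*s + 2)
Step 2 - combine (G1*G2*G3), G4 in parallel: (4*s^5 - 16*s^4 - 15*s^3 + 57*s^2 - 4*s + 1)/(12*s^4 - 45*s^2 - 9*s + 6)
DC gain: substitute s = 0 into T(s) from step 2: T(0) = 1/6.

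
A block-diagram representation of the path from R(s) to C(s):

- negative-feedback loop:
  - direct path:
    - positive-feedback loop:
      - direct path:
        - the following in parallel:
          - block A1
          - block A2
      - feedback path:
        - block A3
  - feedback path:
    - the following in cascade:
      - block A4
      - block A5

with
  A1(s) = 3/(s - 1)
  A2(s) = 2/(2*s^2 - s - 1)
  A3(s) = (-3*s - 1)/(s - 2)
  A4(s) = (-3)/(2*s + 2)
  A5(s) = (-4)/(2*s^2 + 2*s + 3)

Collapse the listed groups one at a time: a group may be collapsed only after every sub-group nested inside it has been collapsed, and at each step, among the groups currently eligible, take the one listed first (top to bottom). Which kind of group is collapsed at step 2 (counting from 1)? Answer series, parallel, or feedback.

The answer is feedback.

Reasoning:
(1) add A1, A2 (parallel)
(2) apply the feedback formula to (A1+A2), A3
(3) multiply A4, A5 (series)
(4) close the feedback loop around [(A1+A2)/(1-(A1+A2)*A3)], (A4*A5)
Step 2 collapses a feedback group.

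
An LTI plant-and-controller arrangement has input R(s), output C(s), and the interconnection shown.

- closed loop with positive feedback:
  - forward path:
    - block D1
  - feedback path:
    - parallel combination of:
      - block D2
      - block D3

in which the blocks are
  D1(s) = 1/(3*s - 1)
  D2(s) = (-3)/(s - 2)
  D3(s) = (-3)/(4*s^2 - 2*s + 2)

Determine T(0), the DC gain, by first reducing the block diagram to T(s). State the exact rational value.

Reducing step by step:

Step 1. reduce the parallel group D2, D3 gives (-12*s^2 + 3*s)/(4*s^3 - 10*s^2 + 6*s - 4)
Step 2. apply the feedback formula to D1, (D2+D3) gives (4*s^3 - 10*s^2 + 6*s - 4)/(12*s^4 - 34*s^3 + 40*s^2 - 21*s + 4)
DC gain: substitute s = 0 into T(s) from step 2: T(0) = -4/4 = -1.

Answer: -1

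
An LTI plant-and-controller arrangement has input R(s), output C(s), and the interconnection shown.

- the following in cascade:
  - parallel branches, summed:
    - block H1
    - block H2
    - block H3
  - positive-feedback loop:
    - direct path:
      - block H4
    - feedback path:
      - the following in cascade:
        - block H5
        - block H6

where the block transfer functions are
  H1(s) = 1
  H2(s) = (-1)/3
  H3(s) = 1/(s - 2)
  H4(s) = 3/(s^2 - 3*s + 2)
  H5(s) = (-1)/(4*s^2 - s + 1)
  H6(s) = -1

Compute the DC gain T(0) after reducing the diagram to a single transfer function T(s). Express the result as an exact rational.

Step 1. parallel reduction of H1, H2, H3; result (2*s - 1)/(3*s - 6)
Step 2. reduce the series chain H5, H6; result 1/(4*s^2 - s + 1)
Step 3. collapse the loop (H4 forward, (H5*H6) return); result (12*s^2 - 3*s + 3)/(4*s^4 - 13*s^3 + 12*s^2 - 5*s - 1)
Step 4. cascade (H1+H2+H3), [H4/(1-H4*(H5*H6))]; result (8*s^3 - 6*s^2 + 3*s - 1)/(4*s^5 - 21*s^4 + 38*s^3 - 29*s^2 + 9*s + 2)
Evaluating the step-4 result (the overall T(s)) at s = 0 gives T(0) = -1/2.

Answer: -1/2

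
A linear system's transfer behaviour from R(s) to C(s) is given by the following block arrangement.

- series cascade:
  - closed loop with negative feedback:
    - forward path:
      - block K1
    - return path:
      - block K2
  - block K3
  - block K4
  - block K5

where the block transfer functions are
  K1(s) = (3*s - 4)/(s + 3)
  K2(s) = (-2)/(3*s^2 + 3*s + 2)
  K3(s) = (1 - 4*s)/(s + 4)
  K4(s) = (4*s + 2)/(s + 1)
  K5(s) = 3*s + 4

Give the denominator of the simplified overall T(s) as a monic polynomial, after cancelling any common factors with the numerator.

The answer is s^5 + 9*s^4 + 77*s^3/3 + 29*s^2 + 30*s + 56/3.

Reasoning:
1. reduce the feedback loop with forward K1 and return K2; result (9*s^3 - 3*s^2 - 6*s - 8)/(3*s^3 + 12*s^2 + 5*s + 14)
2. multiply [K1/(1+K1*K2)], K3, K4, K5 (series); result (-432*s^6 - 540*s^5 + 426*s^4 + 942*s^3 + 644*s^2 + 32*s - 64)/(3*s^5 + 27*s^4 + 77*s^3 + 87*s^2 + 90*s + 56)
T(s) is the step-2 result (common factors already cancelled). Leading coefficient of the denominator: 3. Divide through by 3 for the monic polynomial.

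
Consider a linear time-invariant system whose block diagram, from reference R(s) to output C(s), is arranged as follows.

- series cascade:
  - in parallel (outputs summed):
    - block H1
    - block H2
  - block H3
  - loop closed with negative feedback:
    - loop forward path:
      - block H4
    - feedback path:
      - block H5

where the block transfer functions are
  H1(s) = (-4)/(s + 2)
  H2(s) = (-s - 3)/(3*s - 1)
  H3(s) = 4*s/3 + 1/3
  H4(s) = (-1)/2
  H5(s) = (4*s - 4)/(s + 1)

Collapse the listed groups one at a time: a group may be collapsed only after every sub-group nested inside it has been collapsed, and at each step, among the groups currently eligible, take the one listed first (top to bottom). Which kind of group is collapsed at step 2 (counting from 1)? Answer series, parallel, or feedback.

1. combine H1, H2 in parallel
2. collapse the loop (H4 forward, H5 return)
3. combine (H1+H2), H3, [H4/(1+H4*H5)] in series
So the answer for step 2 is feedback.

Answer: feedback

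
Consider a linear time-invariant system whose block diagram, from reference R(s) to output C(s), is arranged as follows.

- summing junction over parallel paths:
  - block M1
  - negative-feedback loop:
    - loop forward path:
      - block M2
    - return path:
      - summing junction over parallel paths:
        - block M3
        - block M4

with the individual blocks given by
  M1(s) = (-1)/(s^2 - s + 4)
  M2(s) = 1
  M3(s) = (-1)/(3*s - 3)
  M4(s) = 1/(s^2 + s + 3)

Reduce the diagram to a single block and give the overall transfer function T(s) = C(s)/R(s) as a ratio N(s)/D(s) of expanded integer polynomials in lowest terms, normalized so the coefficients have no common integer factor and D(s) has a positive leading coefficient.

Reducing step by step:

(1) add M3, M4 (parallel) gives (-s^2 + 2*s - 6)/(3*s^3 + 6*s - 9)
(2) feedback reduction of M2, (M3+M4) gives (3*s^3 + 6*s - 9)/(3*s^3 - s^2 + 8*s - 15)
(3) parallel reduction of M1, [M2/(1+M2*(M3+M4))]: this yields T(s), and no further normalization is needed

Answer: (3*s^5 - 3*s^4 + 15*s^3 - 14*s^2 + 25*s - 21)/(3*s^5 - 4*s^4 + 21*s^3 - 27*s^2 + 47*s - 60)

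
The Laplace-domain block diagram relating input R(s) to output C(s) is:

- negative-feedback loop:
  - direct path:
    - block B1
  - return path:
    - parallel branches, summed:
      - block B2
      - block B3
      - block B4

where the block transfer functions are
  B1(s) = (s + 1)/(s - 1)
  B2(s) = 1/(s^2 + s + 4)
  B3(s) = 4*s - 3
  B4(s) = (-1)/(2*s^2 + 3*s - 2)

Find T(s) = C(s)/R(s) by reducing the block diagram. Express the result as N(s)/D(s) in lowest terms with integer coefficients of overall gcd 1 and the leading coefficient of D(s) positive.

First reduce the diagram to T(s).

Step 1. parallel reduction of B2, B3, B4 = (8*s^5 + 14*s^4 + 21*s^3 + 14*s^2 - 60*s + 18)/(2*s^4 + 5*s^3 + 9*s^2 + 10*s - 8)
Step 2. apply the feedback formula to B1, (B2+B3+B4); the result is T(s) itself (integer coefficients, no common factor, positive leading denominator coefficient)

Answer: (2*s^5 + 7*s^4 + 14*s^3 + 19*s^2 + 2*s - 8)/(8*s^6 + 24*s^5 + 38*s^4 + 39*s^3 - 45*s^2 - 60*s + 26)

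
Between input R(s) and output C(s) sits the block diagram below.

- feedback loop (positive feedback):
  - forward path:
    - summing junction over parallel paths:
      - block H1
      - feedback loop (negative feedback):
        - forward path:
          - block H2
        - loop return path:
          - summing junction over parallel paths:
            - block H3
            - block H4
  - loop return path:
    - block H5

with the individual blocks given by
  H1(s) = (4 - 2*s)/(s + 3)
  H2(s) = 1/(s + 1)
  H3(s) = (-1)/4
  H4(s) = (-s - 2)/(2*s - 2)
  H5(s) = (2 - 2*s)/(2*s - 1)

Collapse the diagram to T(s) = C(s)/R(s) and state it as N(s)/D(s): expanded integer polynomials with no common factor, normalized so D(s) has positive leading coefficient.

Step 1. sum the parallel branches H3, H4 = (-3*s - 3)/(4*s - 4)
Step 2. collapse the loop (H2 forward, (H3+H4) return) = (4*s - 4)/(4*s^2 - 3*s - 7)
Step 3. parallel reduction of H1, [H2/(1+H2*(H3+H4))] = (-8*s^3 + 26*s^2 + 10*s - 40)/(4*s^3 + 9*s^2 - 16*s - 21)
Step 4. collapse the loop ((H1+[H2/(1+H2*(H3+H4))]) forward, H5 return), giving the overall T(s)

Therefore the answer is (16*s^4 - 60*s^3 + 6*s^2 + 90*s - 40)/(8*s^4 - 82*s^3 + 73*s^2 + 126*s - 101).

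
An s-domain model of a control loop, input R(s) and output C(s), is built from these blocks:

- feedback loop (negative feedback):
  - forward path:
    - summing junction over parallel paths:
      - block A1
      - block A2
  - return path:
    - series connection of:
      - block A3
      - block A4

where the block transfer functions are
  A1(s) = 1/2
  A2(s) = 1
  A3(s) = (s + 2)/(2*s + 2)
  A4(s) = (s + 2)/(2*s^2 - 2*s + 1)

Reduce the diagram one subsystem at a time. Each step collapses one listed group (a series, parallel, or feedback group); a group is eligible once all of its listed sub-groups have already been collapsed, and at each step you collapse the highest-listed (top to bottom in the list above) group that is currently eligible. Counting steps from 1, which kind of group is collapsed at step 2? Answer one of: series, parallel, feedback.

Reducing step by step:

Step 1: parallel reduction of A1, A2
Step 2: series reduction of A3, A4
Step 3: collapse the loop ((A1+A2) forward, (A3*A4) return)
The group at step 2 is a series group.

Answer: series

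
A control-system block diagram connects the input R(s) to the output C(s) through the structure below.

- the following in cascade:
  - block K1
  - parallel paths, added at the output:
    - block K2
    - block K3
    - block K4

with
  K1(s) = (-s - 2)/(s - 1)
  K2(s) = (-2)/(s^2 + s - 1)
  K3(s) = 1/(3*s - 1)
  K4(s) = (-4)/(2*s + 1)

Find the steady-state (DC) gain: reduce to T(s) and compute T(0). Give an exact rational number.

Reducing step by step:

[1] parallel reduction of K2, K3, K4, giving (-10*s^3 - 17*s^2 + 13*s - 3)/(6*s^4 + 7*s^3 - 6*s^2 - 2*s + 1)
[2] cascade K1, (K2+K3+K4), giving (10*s^4 + 37*s^3 + 21*s^2 - 23*s + 6)/(6*s^5 + s^4 - 13*s^3 + 4*s^2 + 3*s - 1)
Step 2 gives the overall T(s). Then T(0) = 6/(-1) = -6.

Answer: -6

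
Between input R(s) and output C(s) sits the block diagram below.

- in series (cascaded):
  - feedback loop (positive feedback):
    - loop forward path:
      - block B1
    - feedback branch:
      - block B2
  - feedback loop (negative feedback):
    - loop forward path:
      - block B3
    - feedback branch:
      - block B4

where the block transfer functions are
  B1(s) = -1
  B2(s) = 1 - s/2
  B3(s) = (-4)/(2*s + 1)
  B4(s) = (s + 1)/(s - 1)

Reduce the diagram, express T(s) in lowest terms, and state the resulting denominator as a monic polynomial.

Step 1: close the feedback loop around B1, B2 = 2/(s - 4)
Step 2: close the feedback loop around B3, B4 = (4 - 4*s)/(2*s^2 - 5*s - 5)
Step 3: cascade [B1/(1-B1*B2)], [B3/(1+B3*B4)] = (8 - 8*s)/(2*s^3 - 13*s^2 + 15*s + 20)
T(s) is the step-3 result (common factors already cancelled). Leading coefficient of the denominator: 2. Divide through by 2 for the monic polynomial.

Hence the answer: s^3 - 13*s^2/2 + 15*s/2 + 10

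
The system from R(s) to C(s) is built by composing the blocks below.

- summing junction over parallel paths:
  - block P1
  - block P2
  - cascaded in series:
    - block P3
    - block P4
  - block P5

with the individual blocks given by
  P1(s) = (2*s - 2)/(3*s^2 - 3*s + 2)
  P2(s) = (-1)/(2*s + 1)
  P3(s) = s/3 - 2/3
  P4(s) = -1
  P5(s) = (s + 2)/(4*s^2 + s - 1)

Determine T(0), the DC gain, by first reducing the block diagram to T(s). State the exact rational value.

First reduce the diagram to T(s).

Step 1. cascade P3, P4 = 2/3 - s/3
Step 2. add P1, P2, (P3*P4), P5 (parallel) = (-24*s^6 + 54*s^5 + 23*s^4 + 20*s^3 - 40*s^2 + s + 20)/(72*s^5 - 18*s^4 - 15*s^3 + 36*s^2 + 3*s - 6)
Step 2 gives the overall T(s). Then T(0) = 20/(-6) = -10/3.

Answer: -10/3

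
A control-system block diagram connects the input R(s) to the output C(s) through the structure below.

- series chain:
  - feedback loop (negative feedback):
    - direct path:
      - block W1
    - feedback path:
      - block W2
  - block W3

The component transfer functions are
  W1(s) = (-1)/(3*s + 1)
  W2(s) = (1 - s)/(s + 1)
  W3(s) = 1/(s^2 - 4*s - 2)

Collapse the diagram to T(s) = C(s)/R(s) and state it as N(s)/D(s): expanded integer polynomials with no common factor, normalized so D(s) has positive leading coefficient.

Answer: (-s - 1)/(3*s^4 - 7*s^3 - 26*s^2 - 10*s)

Working:
(1) reduce the feedback loop with forward W1 and return W2; result (-s - 1)/(3*s^2 + 5*s)
(2) multiply [W1/(1+W1*W2)], W3 (series) - this is the overall T(s), already in the required normalized form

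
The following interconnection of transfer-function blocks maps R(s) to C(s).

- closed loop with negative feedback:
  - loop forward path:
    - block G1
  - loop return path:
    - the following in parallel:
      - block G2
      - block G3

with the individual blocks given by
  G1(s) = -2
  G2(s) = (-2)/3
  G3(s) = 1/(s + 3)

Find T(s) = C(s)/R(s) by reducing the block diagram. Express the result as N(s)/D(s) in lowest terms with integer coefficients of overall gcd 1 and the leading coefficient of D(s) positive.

[1] sum the parallel branches G2, G3 gives (-2*s - 3)/(3*s + 9)
[2] apply the feedback formula to G1, (G2+G3), which is the overall transfer function T(s) = C(s)/R(s) in lowest terms

Final answer: (-6*s - 18)/(7*s + 15)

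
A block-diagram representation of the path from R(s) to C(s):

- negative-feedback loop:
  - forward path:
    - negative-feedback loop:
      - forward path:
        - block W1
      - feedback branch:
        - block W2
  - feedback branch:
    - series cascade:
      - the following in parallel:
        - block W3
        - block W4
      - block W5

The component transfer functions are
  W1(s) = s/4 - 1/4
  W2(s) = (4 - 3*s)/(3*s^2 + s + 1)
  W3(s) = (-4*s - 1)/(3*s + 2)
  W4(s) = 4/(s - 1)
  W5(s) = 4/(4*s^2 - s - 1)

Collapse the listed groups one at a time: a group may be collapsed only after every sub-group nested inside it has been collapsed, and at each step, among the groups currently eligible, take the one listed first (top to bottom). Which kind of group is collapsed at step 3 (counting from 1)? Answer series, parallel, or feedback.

Step 1: apply the feedback formula to W1, W2
Step 2: parallel reduction of W3, W4
Step 3: reduce the series chain (W3+W4), W5
Step 4: apply the feedback formula to [W1/(1+W1*W2)], ((W3+W4)*W5)
At step 3 the group reduced is series.

Therefore the answer is series.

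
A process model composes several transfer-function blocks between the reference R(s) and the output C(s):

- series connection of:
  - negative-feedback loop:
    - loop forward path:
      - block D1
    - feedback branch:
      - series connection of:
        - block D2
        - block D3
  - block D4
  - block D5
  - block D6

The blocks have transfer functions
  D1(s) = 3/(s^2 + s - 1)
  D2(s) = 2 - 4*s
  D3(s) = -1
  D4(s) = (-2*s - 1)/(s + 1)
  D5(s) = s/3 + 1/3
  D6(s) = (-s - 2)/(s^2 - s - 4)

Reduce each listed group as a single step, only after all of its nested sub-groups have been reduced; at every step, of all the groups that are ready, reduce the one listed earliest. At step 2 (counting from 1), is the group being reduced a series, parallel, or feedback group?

(1) reduce the series chain D2, D3
(2) reduce the feedback loop with forward D1 and return (D2*D3)
(3) multiply [D1/(1+D1*(D2*D3))], D4, D5, D6 (series)
Step 2: feedback.

Hence the answer: feedback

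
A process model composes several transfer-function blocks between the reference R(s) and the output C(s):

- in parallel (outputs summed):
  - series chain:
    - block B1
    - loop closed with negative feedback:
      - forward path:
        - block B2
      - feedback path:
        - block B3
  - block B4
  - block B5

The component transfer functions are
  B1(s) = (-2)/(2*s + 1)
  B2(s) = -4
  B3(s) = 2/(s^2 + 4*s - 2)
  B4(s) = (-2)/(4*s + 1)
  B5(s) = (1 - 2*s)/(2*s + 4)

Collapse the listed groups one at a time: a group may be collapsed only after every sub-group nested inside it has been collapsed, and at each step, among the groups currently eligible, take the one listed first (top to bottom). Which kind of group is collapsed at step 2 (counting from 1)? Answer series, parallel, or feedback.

The answer is series.

Reasoning:
[1] reduce the feedback loop with forward B2 and return B3
[2] reduce the series chain B1, [B2/(1+B2*B3)]
[3] combine (B1*[B2/(1+B2*B3)]), B4, B5 in parallel
So the answer for step 2 is series.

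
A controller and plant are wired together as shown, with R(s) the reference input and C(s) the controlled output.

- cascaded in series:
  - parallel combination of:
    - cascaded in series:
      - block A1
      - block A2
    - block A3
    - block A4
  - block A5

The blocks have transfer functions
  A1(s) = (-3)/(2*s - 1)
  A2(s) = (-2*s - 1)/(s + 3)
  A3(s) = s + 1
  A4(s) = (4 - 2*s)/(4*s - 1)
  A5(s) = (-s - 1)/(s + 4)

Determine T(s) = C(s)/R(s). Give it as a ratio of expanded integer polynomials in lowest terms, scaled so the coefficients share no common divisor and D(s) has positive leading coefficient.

First reduce the diagram to T(s).

1. series reduction of A1, A2 gives (6*s + 3)/(2*s^2 + 5*s - 3)
2. parallel reduction of (A1*A2), A3, A4 gives (8*s^4 + 22*s^3 + 23*s^2 + 18*s - 12)/(8*s^3 + 18*s^2 - 17*s + 3)
3. combine ((A1*A2)+A3+A4), A5 in series - this is the overall T(s), already in the required normalized form

Answer: (-8*s^5 - 30*s^4 - 45*s^3 - 41*s^2 - 6*s + 12)/(8*s^4 + 50*s^3 + 55*s^2 - 65*s + 12)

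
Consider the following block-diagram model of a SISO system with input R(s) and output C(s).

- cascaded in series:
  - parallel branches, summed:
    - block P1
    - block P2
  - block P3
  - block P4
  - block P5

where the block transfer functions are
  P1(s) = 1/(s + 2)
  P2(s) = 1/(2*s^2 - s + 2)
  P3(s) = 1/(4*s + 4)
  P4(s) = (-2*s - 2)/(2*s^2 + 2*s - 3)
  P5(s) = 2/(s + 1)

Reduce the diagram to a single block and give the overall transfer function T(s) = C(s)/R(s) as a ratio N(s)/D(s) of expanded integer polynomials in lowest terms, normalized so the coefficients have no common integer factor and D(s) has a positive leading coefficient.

Step 1. sum the parallel branches P1, P2: (2*s^2 + 4)/(2*s^3 + 3*s^2 + 4)
Step 2. cascade (P1+P2), P3, P4, P5, which is the overall transfer function T(s) = C(s)/R(s) in lowest terms

Therefore the answer is (-2*s^2 - 4)/(4*s^6 + 14*s^5 + 10*s^4 - s^3 + 7*s^2 - 4*s - 12).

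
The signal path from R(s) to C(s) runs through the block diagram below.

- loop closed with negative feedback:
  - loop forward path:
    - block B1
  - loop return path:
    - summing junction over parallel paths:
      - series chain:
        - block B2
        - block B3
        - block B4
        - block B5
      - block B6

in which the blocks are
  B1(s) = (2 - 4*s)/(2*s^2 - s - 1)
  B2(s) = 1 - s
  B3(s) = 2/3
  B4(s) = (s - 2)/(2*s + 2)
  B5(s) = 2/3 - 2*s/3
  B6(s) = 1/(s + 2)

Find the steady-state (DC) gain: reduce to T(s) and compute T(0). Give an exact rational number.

First reduce the diagram to T(s).

Step 1: series reduction of B2, B3, B4, B5 gives (2*s^3 - 8*s^2 + 10*s - 4)/(9*s + 9)
Step 2: add (B2*B3*B4*B5), B6 (parallel) gives (2*s^4 - 4*s^3 - 6*s^2 + 25*s + 1)/(9*s^2 + 27*s + 18)
Step 3: apply the feedback formula to B1, ((B2*B3*B4*B5)+B6) gives (36*s^3 + 90*s^2 + 18*s - 36)/(8*s^5 - 38*s^4 - 61*s^3 + 112*s^2 - s + 16)
The step-3 result is T(s). Setting s = 0: T(0) = -36/16 = -9/4.

Answer: -9/4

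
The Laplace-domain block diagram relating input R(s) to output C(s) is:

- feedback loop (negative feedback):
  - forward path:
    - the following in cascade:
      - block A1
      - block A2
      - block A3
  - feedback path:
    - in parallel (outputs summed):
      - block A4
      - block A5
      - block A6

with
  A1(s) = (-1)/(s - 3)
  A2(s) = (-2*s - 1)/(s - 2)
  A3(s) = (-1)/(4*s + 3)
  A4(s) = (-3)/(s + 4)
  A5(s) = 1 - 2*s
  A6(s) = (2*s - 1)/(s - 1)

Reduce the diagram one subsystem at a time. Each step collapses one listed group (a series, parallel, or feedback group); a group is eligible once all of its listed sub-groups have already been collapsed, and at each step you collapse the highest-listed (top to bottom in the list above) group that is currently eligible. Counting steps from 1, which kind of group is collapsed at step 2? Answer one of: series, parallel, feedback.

Step 1: combine A1, A2, A3 in series
Step 2: sum the parallel branches A4, A5, A6
Step 3: feedback reduction of (A1*A2*A3), (A4+A5+A6)
Step 2: parallel.

Hence the answer: parallel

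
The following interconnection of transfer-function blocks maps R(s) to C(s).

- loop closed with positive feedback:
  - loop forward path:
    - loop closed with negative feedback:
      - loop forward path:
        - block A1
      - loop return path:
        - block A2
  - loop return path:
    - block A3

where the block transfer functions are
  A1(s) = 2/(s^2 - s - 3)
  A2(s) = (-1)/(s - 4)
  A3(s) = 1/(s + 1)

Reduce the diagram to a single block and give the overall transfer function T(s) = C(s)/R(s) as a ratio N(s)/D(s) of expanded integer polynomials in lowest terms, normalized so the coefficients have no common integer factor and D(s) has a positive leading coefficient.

Answer: (2*s^2 - 6*s - 8)/(s^4 - 4*s^3 - 4*s^2 + 9*s + 18)

Working:
[1] collapse the loop (A1 forward, A2 return) -> (2*s - 8)/(s^3 - 5*s^2 + s + 10)
[2] reduce the feedback loop with forward [A1/(1+A1*A2)] and return A3 - this is the overall T(s), already in the required normalized form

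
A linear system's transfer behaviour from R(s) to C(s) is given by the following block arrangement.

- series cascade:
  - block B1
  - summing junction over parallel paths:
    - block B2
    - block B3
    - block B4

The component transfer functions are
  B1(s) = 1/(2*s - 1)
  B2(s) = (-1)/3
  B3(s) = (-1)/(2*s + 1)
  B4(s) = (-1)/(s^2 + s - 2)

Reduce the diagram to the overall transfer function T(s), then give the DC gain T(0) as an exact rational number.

Step 1 - combine B2, B3, B4 in parallel: (-2*s^3 - 6*s^2 - 6*s + 5)/(6*s^3 + 9*s^2 - 9*s - 6)
Step 2 - combine B1, (B2+B3+B4) in series: (-2*s^3 - 6*s^2 - 6*s + 5)/(12*s^4 + 12*s^3 - 27*s^2 - 3*s + 6)
Evaluating the step-2 result (the overall T(s)) at s = 0 gives T(0) = 5/6.

Answer: 5/6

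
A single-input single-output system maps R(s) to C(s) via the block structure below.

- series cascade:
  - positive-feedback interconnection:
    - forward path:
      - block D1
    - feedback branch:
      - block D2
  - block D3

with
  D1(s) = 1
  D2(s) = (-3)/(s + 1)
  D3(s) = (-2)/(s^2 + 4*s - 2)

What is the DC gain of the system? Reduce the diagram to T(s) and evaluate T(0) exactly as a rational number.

Step 1: collapse the loop (D1 forward, D2 return), giving (s + 1)/(s + 4)
Step 2: multiply [D1/(1-D1*D2)], D3 (series), giving (-2*s - 2)/(s^3 + 8*s^2 + 14*s - 8)
Evaluating the step-2 result (the overall T(s)) at s = 0 gives T(0) = -2/(-8) = 1/4.

Answer: 1/4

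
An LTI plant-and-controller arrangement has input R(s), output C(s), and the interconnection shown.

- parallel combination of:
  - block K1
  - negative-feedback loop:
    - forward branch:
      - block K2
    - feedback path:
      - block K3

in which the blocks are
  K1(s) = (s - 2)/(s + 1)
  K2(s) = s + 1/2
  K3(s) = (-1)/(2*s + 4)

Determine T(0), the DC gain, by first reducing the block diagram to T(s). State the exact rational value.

[1] reduce the feedback loop with forward K2 and return K3 = (4*s^2 + 10*s + 4)/(2*s + 7)
[2] reduce the parallel group K1, [K2/(1+K2*K3)] = (4*s^3 + 16*s^2 + 17*s - 10)/(2*s^2 + 9*s + 7)
The step-2 result is T(s). Setting s = 0: T(0) = -10/7.

Final answer: -10/7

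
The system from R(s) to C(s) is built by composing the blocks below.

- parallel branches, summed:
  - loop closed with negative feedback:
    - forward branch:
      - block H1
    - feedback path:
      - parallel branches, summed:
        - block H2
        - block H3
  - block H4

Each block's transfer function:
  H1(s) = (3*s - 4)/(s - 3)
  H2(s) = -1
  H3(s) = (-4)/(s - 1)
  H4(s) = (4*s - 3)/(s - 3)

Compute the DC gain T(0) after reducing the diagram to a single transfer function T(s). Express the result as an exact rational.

Reducing step by step:

1. parallel reduction of H2, H3: (-s - 3)/(s - 1)
2. apply the feedback formula to H1, (H2+H3): (-3*s^2 + 7*s - 4)/(2*s^2 + 9*s - 15)
3. add [H1/(1+H1*(H2+H3))], H4 (parallel): (5*s^3 + 46*s^2 - 112*s + 57)/(2*s^3 + 3*s^2 - 42*s + 45)
DC gain: substitute s = 0 into T(s) from step 3: T(0) = 57/45 = 19/15.

Answer: 19/15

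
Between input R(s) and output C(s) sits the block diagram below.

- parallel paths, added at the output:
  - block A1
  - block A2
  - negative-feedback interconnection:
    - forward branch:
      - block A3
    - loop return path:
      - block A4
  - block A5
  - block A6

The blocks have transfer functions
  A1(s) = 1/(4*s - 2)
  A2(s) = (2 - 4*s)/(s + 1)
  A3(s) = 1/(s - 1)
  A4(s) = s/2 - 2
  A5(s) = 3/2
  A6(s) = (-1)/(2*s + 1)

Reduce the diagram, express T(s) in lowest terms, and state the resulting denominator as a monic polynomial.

First reduce the diagram to T(s).

Step 1 - close the feedback loop around A3, A4: 2/(3*s - 6)
Step 2 - parallel reduction of A1, A2, [A3/(1+A3*A4)], A5, A6: (-30*s^4 + 107*s^3 - 61*s^2 - 26*s + 10)/(12*s^4 - 12*s^3 - 27*s^2 + 3*s + 6)
T(s) is the step-2 result (common factors already cancelled). Leading coefficient of the denominator: 12. Divide through by 12 for the monic polynomial.

Answer: s^4 - s^3 - 9*s^2/4 + s/4 + 1/2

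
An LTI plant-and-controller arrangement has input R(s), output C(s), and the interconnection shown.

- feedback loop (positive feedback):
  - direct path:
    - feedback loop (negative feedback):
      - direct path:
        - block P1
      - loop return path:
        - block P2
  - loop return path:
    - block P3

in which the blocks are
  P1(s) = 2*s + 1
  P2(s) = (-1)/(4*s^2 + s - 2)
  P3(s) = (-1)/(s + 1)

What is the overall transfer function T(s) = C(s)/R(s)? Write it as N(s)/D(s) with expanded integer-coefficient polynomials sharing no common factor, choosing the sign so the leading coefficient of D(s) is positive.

First reduce the diagram to T(s).

(1) apply the feedback formula to P1, P2, giving (8*s^3 + 6*s^2 - 3*s - 2)/(4*s^2 - s - 3)
(2) feedback reduction of [P1/(1+P1*P2)], P3 - this is the overall T(s), already in the required normalized form

Answer: (8*s^4 + 14*s^3 + 3*s^2 - 5*s - 2)/(12*s^3 + 9*s^2 - 7*s - 5)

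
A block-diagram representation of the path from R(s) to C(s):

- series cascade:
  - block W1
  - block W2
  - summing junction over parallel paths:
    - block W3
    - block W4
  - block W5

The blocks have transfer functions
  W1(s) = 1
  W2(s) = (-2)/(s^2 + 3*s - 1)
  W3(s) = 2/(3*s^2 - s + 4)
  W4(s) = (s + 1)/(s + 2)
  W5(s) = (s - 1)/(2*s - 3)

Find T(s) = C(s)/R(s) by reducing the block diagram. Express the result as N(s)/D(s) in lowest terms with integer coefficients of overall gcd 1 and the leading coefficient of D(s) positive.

Reducing step by step:

Step 1. reduce the parallel group W3, W4; result (3*s^3 + 2*s^2 + 5*s + 8)/(3*s^3 + 5*s^2 + 2*s + 8)
Step 2. multiply W1, W2, (W3+W4), W5 (series): this yields T(s), and no further normalization is needed

Answer: (-6*s^4 + 2*s^3 - 6*s^2 - 6*s + 16)/(6*s^6 + 19*s^5 - 14*s^4 - 24*s^3 + 17*s^2 - 82*s + 24)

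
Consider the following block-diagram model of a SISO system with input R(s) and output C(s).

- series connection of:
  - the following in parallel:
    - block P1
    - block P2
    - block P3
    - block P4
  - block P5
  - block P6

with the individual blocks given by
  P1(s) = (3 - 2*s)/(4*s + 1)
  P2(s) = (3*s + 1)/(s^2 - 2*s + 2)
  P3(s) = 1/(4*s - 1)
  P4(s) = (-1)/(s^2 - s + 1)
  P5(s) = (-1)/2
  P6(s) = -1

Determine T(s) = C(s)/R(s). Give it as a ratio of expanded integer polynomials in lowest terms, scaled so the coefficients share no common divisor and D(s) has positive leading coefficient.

Step 1. sum the parallel branches P1, P2, P3, P4 gives (-8*s^6 + 90*s^5 - 144*s^4 + 189*s^3 - 111*s^2 + 40*s - 3)/(16*s^6 - 48*s^5 + 79*s^4 - 61*s^3 + 27*s^2 + 4*s - 2)
Step 2. cascade (P1+P2+P3+P4), P5, P6: this yields T(s), and no further normalization is needed

Answer: (-8*s^6 + 90*s^5 - 144*s^4 + 189*s^3 - 111*s^2 + 40*s - 3)/(32*s^6 - 96*s^5 + 158*s^4 - 122*s^3 + 54*s^2 + 8*s - 4)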